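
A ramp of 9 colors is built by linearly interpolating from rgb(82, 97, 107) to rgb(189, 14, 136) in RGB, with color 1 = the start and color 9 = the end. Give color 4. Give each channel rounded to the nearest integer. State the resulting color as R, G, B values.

With 9 swatches and endpoints inclusive, swatch 4 sits at t = (4 − 1)/(9 − 1) = 3/8 ≈ 0.375.
R = 82 + 0.375 × (189 − 82) = 122.125 → 122
G = 97 + 0.375 × (14 − 97) = 65.875 → 66
B = 107 + 0.375 × (136 − 107) = 117.875 → 118

(122, 66, 118)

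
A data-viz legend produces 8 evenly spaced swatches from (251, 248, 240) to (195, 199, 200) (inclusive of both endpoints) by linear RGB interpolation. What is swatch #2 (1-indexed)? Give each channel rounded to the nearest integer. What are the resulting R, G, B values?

(243, 241, 234)

With 8 swatches and endpoints inclusive, swatch 2 sits at t = (2 − 1)/(8 − 1) = 1/7 ≈ 0.1429.
R = 251 + 0.1429 × (195 − 251) = 242.998 → 243
G = 248 + 0.1429 × (199 − 248) = 240.998 → 241
B = 240 + 0.1429 × (200 − 240) = 234.284 → 234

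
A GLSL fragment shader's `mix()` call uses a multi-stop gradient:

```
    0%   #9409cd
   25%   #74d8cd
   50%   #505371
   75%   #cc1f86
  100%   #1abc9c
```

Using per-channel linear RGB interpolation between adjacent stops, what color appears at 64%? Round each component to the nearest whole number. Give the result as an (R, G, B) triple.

(149, 54, 125)

64% lies between the 50% and 75% stops, so the local fraction is t = (64 − 50)/(75 − 50) = 14/25 ≈ 0.56.
#505371 → (80, 83, 113); #cc1f86 → (204, 31, 134).
R = 80 + 0.56 × (204 − 80) = 149.44 → 149
G = 83 + 0.56 × (31 − 83) = 53.88 → 54
B = 113 + 0.56 × (134 − 113) = 124.76 → 125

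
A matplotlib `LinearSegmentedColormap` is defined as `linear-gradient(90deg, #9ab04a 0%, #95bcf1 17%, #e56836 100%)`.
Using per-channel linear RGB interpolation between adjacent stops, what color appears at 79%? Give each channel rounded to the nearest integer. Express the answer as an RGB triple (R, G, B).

(209, 125, 101)

79% lies between the 17% and 100% stops, so the local fraction is t = (79 − 17)/(100 − 17) = 62/83 ≈ 0.747.
#95bcf1 → (149, 188, 241); #e56836 → (229, 104, 54).
R = 149 + 0.747 × (229 − 149) = 208.76 → 209
G = 188 + 0.747 × (104 − 188) = 125.252 → 125
B = 241 + 0.747 × (54 − 241) = 101.311 → 101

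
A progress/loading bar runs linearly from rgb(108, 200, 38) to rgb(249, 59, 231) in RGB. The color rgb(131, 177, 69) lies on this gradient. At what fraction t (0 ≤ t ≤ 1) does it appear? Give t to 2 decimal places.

Invert the lerp on the B channel (largest span, 193): t = (69 − 38) / (231 − 38) = 31/193 = 0.16062.
Check on R: (131 − 108)/(249 − 108) = 0.1631 ✓

0.16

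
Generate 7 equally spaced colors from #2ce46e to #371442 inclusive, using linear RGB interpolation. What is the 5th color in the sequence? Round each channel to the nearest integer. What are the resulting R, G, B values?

(51, 89, 81)

With 7 swatches and endpoints inclusive, swatch 5 sits at t = (5 − 1)/(7 − 1) = 4/6 ≈ 0.6667.
#2ce46e → (44, 228, 110); #371442 → (55, 20, 66).
R = 44 + 0.6667 × (55 − 44) = 51.334 → 51
G = 228 + 0.6667 × (20 − 228) = 89.326 → 89
B = 110 + 0.6667 × (66 − 110) = 80.665 → 81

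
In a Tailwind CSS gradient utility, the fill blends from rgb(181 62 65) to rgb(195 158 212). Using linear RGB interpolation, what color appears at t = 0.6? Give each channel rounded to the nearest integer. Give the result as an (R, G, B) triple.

(189, 120, 153)

R = 181 + 0.6 × (195 − 181) = 181 + 0.6 × 14 = 189.4 → 189
G = 62 + 0.6 × (158 − 62) = 62 + 0.6 × 96 = 119.6 → 120
B = 65 + 0.6 × (212 − 65) = 65 + 0.6 × 147 = 153.2 → 153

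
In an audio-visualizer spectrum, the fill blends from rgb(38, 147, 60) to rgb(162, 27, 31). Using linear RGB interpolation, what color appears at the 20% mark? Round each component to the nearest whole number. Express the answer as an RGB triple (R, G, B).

20% corresponds to t = 0.2.
R = 38 + 0.2 × (162 − 38) = 38 + 0.2 × 124 = 62.8 → 63
G = 147 + 0.2 × (27 − 147) = 147 + 0.2 × -120 = 123 → 123
B = 60 + 0.2 × (31 − 60) = 60 + 0.2 × -29 = 54.2 → 54
So the blended color is (63, 123, 54), about #3f7b36.

(63, 123, 54)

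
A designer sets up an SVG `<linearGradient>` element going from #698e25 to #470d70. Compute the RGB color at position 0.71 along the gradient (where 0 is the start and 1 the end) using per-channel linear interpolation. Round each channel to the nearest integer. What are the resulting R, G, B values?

#698e25 → (105, 142, 37); #470d70 → (71, 13, 112).
R = 105 + 0.71 × (71 − 105) = 105 + 0.71 × -34 = 80.86 → 81
G = 142 + 0.71 × (13 − 142) = 142 + 0.71 × -129 = 50.41 → 50
B = 37 + 0.71 × (112 − 37) = 37 + 0.71 × 75 = 90.25 → 90

(81, 50, 90)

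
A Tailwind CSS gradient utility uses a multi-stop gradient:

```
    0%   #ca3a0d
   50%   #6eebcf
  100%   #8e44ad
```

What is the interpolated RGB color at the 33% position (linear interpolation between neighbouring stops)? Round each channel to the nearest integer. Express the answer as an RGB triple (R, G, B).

33% lies between the 0% and 50% stops, so the local fraction is t = (33 − 0)/(50 − 0) = 33/50 ≈ 0.66.
#ca3a0d → (202, 58, 13); #6eebcf → (110, 235, 207).
R = 202 + 0.66 × (110 − 202) = 141.28 → 141
G = 58 + 0.66 × (235 − 58) = 174.82 → 175
B = 13 + 0.66 × (207 − 13) = 141.04 → 141

(141, 175, 141)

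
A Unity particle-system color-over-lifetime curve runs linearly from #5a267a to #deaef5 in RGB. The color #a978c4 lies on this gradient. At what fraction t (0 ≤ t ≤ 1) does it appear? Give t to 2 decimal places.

0.60

Invert the lerp on the G channel (largest span, 136): t = (120 − 38) / (174 − 38) = 82/136 = 0.60294.
Check on R: (169 − 90)/(222 − 90) = 0.5985 ✓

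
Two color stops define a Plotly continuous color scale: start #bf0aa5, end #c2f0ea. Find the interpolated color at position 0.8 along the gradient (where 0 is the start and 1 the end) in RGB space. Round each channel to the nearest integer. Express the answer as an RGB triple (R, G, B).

(193, 194, 220)

#bf0aa5 → (191, 10, 165); #c2f0ea → (194, 240, 234).
R = 191 + 0.8 × (194 − 191) = 191 + 0.8 × 3 = 193.4 → 193
G = 10 + 0.8 × (240 − 10) = 10 + 0.8 × 230 = 194 → 194
B = 165 + 0.8 × (234 − 165) = 165 + 0.8 × 69 = 220.2 → 220
So the blended color is (193, 194, 220), about #c1c2dc.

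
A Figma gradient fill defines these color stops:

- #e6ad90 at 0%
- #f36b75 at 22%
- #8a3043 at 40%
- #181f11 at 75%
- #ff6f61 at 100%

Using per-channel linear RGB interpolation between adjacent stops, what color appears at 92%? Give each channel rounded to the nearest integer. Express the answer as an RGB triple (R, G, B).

(181, 85, 71)

92% lies between the 75% and 100% stops, so the local fraction is t = (92 − 75)/(100 − 75) = 17/25 ≈ 0.68.
#181f11 → (24, 31, 17); #ff6f61 → (255, 111, 97).
R = 24 + 0.68 × (255 − 24) = 181.08 → 181
G = 31 + 0.68 × (111 − 31) = 85.4 → 85
B = 17 + 0.68 × (97 − 17) = 71.4 → 71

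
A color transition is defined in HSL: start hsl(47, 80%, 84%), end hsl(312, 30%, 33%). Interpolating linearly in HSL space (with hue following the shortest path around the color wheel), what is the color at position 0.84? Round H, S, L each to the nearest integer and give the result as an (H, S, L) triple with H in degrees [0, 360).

(327, 38, 41)

Hue: 312 − 47 = 265°, but |265| > 180 so the shorter arc goes the other way: Δh = 265 − 360 = -95°.
H = 47 + 0.84 × (-95) = -32.8 → -33 → -33 mod 360 = 327°
S = 80 + 0.84 × (30 − 80) = 38 → 38%
L = 84 + 0.84 × (33 − 84) = 41.16 → 41%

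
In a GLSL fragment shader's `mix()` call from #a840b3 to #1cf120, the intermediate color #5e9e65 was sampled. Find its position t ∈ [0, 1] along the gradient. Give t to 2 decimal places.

Invert the lerp on the G channel (largest span, 177): t = (158 − 64) / (241 − 64) = 94/177 = 0.53107.
Check on R: (94 − 168)/(28 − 168) = 0.5286 ✓

0.53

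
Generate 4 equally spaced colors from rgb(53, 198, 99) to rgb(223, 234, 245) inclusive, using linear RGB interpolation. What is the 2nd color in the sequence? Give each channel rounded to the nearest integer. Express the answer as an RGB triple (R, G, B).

With 4 swatches and endpoints inclusive, swatch 2 sits at t = (2 − 1)/(4 − 1) = 1/3 ≈ 0.3333.
R = 53 + 0.3333 × (223 − 53) = 109.661 → 110
G = 198 + 0.3333 × (234 − 198) = 209.999 → 210
B = 99 + 0.3333 × (245 − 99) = 147.662 → 148

(110, 210, 148)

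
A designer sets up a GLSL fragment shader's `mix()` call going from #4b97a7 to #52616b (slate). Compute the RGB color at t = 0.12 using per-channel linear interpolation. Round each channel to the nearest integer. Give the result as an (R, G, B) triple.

#4b97a7 → (75, 151, 167); #52616b → (82, 97, 107).
R = 75 + 0.12 × (82 − 75) = 75 + 0.12 × 7 = 75.84 → 76
G = 151 + 0.12 × (97 − 151) = 151 + 0.12 × -54 = 144.52 → 145
B = 167 + 0.12 × (107 − 167) = 167 + 0.12 × -60 = 159.8 → 160

(76, 145, 160)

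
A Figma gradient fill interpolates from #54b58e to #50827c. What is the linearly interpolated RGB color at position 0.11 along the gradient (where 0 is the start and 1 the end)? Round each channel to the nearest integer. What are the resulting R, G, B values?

(84, 175, 140)

#54b58e → (84, 181, 142); #50827c → (80, 130, 124).
R = 84 + 0.11 × (80 − 84) = 84 + 0.11 × -4 = 83.56 → 84
G = 181 + 0.11 × (130 − 181) = 181 + 0.11 × -51 = 175.39 → 175
B = 142 + 0.11 × (124 − 142) = 142 + 0.11 × -18 = 140.02 → 140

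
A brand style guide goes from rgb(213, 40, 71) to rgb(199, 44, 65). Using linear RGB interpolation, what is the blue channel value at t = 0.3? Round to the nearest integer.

69

B = 71 + 0.3 × (65 − 71) = 69.2 → 69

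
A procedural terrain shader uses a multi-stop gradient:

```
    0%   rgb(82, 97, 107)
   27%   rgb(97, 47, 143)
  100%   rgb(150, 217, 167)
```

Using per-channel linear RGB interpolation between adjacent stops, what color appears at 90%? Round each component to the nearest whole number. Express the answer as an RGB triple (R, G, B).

90% lies between the 27% and 100% stops, so the local fraction is t = (90 − 27)/(100 − 27) = 63/73 ≈ 0.863.
R = 97 + 0.863 × (150 − 97) = 142.739 → 143
G = 47 + 0.863 × (217 − 47) = 193.71 → 194
B = 143 + 0.863 × (167 − 143) = 163.712 → 164

(143, 194, 164)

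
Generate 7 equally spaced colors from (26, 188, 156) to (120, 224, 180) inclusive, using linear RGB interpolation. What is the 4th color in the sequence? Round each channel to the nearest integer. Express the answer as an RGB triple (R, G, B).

With 7 swatches and endpoints inclusive, swatch 4 sits at t = (4 − 1)/(7 − 1) = 3/6 ≈ 0.5.
R = 26 + 0.5 × (120 − 26) = 73 → 73
G = 188 + 0.5 × (224 − 188) = 206 → 206
B = 156 + 0.5 × (180 − 156) = 168 → 168

(73, 206, 168)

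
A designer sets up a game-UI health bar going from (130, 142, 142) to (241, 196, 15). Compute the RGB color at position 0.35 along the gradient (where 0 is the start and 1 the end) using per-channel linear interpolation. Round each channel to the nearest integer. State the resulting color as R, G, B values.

R = 130 + 0.35 × (241 − 130) = 130 + 0.35 × 111 = 168.85 → 169
G = 142 + 0.35 × (196 − 142) = 142 + 0.35 × 54 = 160.9 → 161
B = 142 + 0.35 × (15 − 142) = 142 + 0.35 × -127 = 97.55 → 98

(169, 161, 98)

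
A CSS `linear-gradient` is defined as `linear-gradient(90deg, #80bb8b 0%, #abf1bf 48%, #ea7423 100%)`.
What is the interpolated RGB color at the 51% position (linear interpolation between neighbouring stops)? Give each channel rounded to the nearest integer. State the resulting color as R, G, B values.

(175, 234, 182)

51% lies between the 48% and 100% stops, so the local fraction is t = (51 − 48)/(100 − 48) = 3/52 ≈ 0.0577.
#abf1bf → (171, 241, 191); #ea7423 → (234, 116, 35).
R = 171 + 0.0577 × (234 − 171) = 174.635 → 175
G = 241 + 0.0577 × (116 − 241) = 233.787 → 234
B = 191 + 0.0577 × (35 − 191) = 181.999 → 182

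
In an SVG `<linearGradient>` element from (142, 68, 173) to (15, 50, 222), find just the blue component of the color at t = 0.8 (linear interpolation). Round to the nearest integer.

212

B = 173 + 0.8 × (222 − 173) = 212.2 → 212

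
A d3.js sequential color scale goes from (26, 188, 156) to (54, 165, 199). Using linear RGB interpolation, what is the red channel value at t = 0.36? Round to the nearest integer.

R = 26 + 0.36 × (54 − 26) = 36.08 → 36

36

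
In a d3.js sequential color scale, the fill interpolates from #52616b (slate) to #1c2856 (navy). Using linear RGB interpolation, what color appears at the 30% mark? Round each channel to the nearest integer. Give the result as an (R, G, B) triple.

#52616b → (82, 97, 107); #1c2856 → (28, 40, 86).
30% corresponds to t = 0.3.
R = 82 + 0.3 × (28 − 82) = 82 + 0.3 × -54 = 65.8 → 66
G = 97 + 0.3 × (40 − 97) = 97 + 0.3 × -57 = 79.9 → 80
B = 107 + 0.3 × (86 − 107) = 107 + 0.3 × -21 = 100.7 → 101

(66, 80, 101)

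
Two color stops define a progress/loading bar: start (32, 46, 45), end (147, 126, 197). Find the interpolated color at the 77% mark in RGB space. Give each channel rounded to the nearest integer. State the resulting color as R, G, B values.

77% corresponds to t = 0.77.
R = 32 + 0.77 × (147 − 32) = 32 + 0.77 × 115 = 120.55 → 121
G = 46 + 0.77 × (126 − 46) = 46 + 0.77 × 80 = 107.6 → 108
B = 45 + 0.77 × (197 − 45) = 45 + 0.77 × 152 = 162.04 → 162
So the blended color is (121, 108, 162), about #796ca2.

(121, 108, 162)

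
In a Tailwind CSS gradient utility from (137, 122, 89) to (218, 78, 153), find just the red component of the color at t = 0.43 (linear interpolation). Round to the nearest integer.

172

R = 137 + 0.43 × (218 − 137) = 171.83 → 172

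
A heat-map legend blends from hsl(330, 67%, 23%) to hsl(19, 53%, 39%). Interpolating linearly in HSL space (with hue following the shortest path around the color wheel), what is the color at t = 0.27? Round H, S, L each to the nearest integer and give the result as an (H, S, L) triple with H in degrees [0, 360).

(343, 63, 27)

Hue: 19 − 330 = -311°, but |-311| > 180 so the shorter arc goes the other way: Δh = -311 + 360 = 49°.
H = 330 + 0.27 × (49) = 343.23 → 343°
S = 67 + 0.27 × (53 − 67) = 63.22 → 63%
L = 23 + 0.27 × (39 − 23) = 27.32 → 27%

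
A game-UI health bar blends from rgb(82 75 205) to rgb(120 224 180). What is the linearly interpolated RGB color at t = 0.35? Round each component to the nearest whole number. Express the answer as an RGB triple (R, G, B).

(95, 127, 196)

R = 82 + 0.35 × (120 − 82) = 82 + 0.35 × 38 = 95.3 → 95
G = 75 + 0.35 × (224 − 75) = 75 + 0.35 × 149 = 127.15 → 127
B = 205 + 0.35 × (180 − 205) = 205 + 0.35 × -25 = 196.25 → 196
So the blended color is (95, 127, 196), about #5f7fc4.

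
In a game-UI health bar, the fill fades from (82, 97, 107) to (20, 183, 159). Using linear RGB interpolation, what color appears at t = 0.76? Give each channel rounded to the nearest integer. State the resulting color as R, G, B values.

R = 82 + 0.76 × (20 − 82) = 82 + 0.76 × -62 = 34.88 → 35
G = 97 + 0.76 × (183 − 97) = 97 + 0.76 × 86 = 162.36 → 162
B = 107 + 0.76 × (159 − 107) = 107 + 0.76 × 52 = 146.52 → 147

(35, 162, 147)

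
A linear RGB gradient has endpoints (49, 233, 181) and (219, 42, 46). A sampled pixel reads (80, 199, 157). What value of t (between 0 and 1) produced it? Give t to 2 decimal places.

0.18

Invert the lerp on the G channel (largest span, 191): t = (199 − 233) / (42 − 233) = -34/-191 = 0.17801.
Check on R: (80 − 49)/(219 − 49) = 0.1824 ✓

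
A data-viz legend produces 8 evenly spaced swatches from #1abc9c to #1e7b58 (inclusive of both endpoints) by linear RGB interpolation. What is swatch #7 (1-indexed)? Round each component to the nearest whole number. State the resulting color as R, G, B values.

(29, 132, 98)

With 8 swatches and endpoints inclusive, swatch 7 sits at t = (7 − 1)/(8 − 1) = 6/7 ≈ 0.8571.
#1abc9c → (26, 188, 156); #1e7b58 → (30, 123, 88).
R = 26 + 0.8571 × (30 − 26) = 29.428 → 29
G = 188 + 0.8571 × (123 − 188) = 132.288 → 132
B = 156 + 0.8571 × (88 − 156) = 97.717 → 98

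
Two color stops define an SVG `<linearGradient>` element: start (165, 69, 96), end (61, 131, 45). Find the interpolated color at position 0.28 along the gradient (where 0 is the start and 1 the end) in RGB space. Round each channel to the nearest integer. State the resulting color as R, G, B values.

(136, 86, 82)

R = 165 + 0.28 × (61 − 165) = 165 + 0.28 × -104 = 135.88 → 136
G = 69 + 0.28 × (131 − 69) = 69 + 0.28 × 62 = 86.36 → 86
B = 96 + 0.28 × (45 − 96) = 96 + 0.28 × -51 = 81.72 → 82
So the blended color is (136, 86, 82), about #885652.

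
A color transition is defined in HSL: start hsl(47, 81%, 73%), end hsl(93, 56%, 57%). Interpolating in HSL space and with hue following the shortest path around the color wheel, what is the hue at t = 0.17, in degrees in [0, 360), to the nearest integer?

Hue arc: Δh = 93 − 47 = 46° (|Δh| ≤ 180, already the shorter path).
H = 47 + 0.17 × (46) = 54.82 → 55°

55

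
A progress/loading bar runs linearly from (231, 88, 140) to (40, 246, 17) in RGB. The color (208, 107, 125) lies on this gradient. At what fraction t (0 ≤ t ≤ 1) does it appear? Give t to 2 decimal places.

Invert the lerp on the R channel (largest span, 191): t = (208 − 231) / (40 − 231) = -23/-191 = 0.12042.
Check on G: (107 − 88)/(246 − 88) = 0.1203 ✓

0.12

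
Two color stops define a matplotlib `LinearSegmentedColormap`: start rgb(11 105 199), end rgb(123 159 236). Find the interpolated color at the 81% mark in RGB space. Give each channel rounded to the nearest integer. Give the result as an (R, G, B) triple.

(102, 149, 229)

81% corresponds to t = 0.81.
R = 11 + 0.81 × (123 − 11) = 11 + 0.81 × 112 = 101.72 → 102
G = 105 + 0.81 × (159 − 105) = 105 + 0.81 × 54 = 148.74 → 149
B = 199 + 0.81 × (236 − 199) = 199 + 0.81 × 37 = 228.97 → 229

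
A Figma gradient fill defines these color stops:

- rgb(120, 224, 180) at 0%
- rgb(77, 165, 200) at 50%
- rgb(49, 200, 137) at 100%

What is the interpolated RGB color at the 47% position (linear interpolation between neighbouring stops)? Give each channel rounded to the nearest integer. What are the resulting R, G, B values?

(80, 169, 199)

47% lies between the 0% and 50% stops, so the local fraction is t = (47 − 0)/(50 − 0) = 47/50 ≈ 0.94.
R = 120 + 0.94 × (77 − 120) = 79.58 → 80
G = 224 + 0.94 × (165 − 224) = 168.54 → 169
B = 180 + 0.94 × (200 − 180) = 198.8 → 199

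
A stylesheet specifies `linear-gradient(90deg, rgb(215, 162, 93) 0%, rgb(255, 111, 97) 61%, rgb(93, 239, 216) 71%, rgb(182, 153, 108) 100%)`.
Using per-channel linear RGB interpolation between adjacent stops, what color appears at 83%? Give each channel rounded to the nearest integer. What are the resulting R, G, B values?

(130, 203, 171)

83% lies between the 71% and 100% stops, so the local fraction is t = (83 − 71)/(100 − 71) = 12/29 ≈ 0.4138.
R = 93 + 0.4138 × (182 − 93) = 129.828 → 130
G = 239 + 0.4138 × (153 − 239) = 203.413 → 203
B = 216 + 0.4138 × (108 − 216) = 171.31 → 171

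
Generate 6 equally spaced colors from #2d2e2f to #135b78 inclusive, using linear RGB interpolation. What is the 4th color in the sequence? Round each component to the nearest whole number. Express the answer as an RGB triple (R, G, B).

(29, 73, 91)

With 6 swatches and endpoints inclusive, swatch 4 sits at t = (4 − 1)/(6 − 1) = 3/5 ≈ 0.6.
#2d2e2f → (45, 46, 47); #135b78 → (19, 91, 120).
R = 45 + 0.6 × (19 − 45) = 29.4 → 29
G = 46 + 0.6 × (91 − 46) = 73 → 73
B = 47 + 0.6 × (120 − 47) = 90.8 → 91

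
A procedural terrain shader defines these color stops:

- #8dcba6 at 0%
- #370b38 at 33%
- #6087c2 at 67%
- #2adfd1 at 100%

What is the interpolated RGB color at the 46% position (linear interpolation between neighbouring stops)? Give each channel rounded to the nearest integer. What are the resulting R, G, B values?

46% lies between the 33% and 67% stops, so the local fraction is t = (46 − 33)/(67 − 33) = 13/34 ≈ 0.3824.
#370b38 → (55, 11, 56); #6087c2 → (96, 135, 194).
R = 55 + 0.3824 × (96 − 55) = 70.678 → 71
G = 11 + 0.3824 × (135 − 11) = 58.418 → 58
B = 56 + 0.3824 × (194 − 56) = 108.771 → 109

(71, 58, 109)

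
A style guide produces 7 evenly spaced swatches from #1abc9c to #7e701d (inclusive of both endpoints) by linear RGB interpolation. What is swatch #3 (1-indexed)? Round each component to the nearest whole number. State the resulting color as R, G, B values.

(59, 163, 114)

With 7 swatches and endpoints inclusive, swatch 3 sits at t = (3 − 1)/(7 − 1) = 2/6 ≈ 0.3333.
#1abc9c → (26, 188, 156); #7e701d → (126, 112, 29).
R = 26 + 0.3333 × (126 − 26) = 59.33 → 59
G = 188 + 0.3333 × (112 − 188) = 162.669 → 163
B = 156 + 0.3333 × (29 − 156) = 113.671 → 114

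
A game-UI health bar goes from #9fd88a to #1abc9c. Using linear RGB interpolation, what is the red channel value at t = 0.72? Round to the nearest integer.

63

R₁ = 159 (from #9fd88a), R₂ = 26 (from #1abc9c).
R = 159 + 0.72 × (26 − 159) = 63.24 → 63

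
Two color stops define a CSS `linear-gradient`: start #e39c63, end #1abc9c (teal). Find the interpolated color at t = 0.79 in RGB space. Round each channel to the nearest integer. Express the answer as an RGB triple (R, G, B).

(68, 181, 144)

#e39c63 → (227, 156, 99); #1abc9c → (26, 188, 156).
R = 227 + 0.79 × (26 − 227) = 227 + 0.79 × -201 = 68.21 → 68
G = 156 + 0.79 × (188 − 156) = 156 + 0.79 × 32 = 181.28 → 181
B = 99 + 0.79 × (156 − 99) = 99 + 0.79 × 57 = 144.03 → 144
So the blended color is (68, 181, 144), about #44b590.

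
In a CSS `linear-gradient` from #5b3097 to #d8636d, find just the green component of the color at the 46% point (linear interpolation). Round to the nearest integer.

71

G₁ = 48 (from #5b3097), G₂ = 99 (from #d8636d).
G = 48 + 0.46 × (99 − 48) = 71.46 → 71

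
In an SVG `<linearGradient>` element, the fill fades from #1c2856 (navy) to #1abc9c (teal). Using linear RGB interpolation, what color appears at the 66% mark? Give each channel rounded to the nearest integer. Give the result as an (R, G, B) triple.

(27, 138, 132)

#1c2856 → (28, 40, 86); #1abc9c → (26, 188, 156).
66% corresponds to t = 0.66.
R = 28 + 0.66 × (26 − 28) = 28 + 0.66 × -2 = 26.68 → 27
G = 40 + 0.66 × (188 − 40) = 40 + 0.66 × 148 = 137.68 → 138
B = 86 + 0.66 × (156 − 86) = 86 + 0.66 × 70 = 132.2 → 132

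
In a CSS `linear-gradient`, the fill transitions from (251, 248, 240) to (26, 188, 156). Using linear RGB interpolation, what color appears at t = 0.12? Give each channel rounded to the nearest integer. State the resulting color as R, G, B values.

(224, 241, 230)

R = 251 + 0.12 × (26 − 251) = 251 + 0.12 × -225 = 224 → 224
G = 248 + 0.12 × (188 − 248) = 248 + 0.12 × -60 = 240.8 → 241
B = 240 + 0.12 × (156 − 240) = 240 + 0.12 × -84 = 229.92 → 230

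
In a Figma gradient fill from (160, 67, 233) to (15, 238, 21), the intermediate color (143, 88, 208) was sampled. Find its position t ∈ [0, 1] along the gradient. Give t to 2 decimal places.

Invert the lerp on the B channel (largest span, 212): t = (208 − 233) / (21 − 233) = -25/-212 = 0.11792.
Check on R: (143 − 160)/(15 − 160) = 0.1172 ✓

0.12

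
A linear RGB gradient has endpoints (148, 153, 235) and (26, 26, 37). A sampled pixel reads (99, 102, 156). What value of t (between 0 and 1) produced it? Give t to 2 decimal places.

Invert the lerp on the B channel (largest span, 198): t = (156 − 235) / (37 − 235) = -79/-198 = 0.39899.
Check on R: (99 − 148)/(26 − 148) = 0.4016 ✓

0.40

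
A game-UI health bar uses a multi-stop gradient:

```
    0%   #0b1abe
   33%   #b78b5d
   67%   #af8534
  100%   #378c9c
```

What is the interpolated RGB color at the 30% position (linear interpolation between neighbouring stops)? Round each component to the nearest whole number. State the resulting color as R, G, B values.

(167, 129, 102)

30% lies between the 0% and 33% stops, so the local fraction is t = (30 − 0)/(33 − 0) = 30/33 ≈ 0.9091.
#0b1abe → (11, 26, 190); #b78b5d → (183, 139, 93).
R = 11 + 0.9091 × (183 − 11) = 167.365 → 167
G = 26 + 0.9091 × (139 − 26) = 128.728 → 129
B = 190 + 0.9091 × (93 − 190) = 101.817 → 102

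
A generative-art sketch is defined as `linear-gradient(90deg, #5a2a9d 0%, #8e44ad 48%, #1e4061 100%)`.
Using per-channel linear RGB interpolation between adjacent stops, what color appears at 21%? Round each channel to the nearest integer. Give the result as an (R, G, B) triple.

(113, 53, 164)

21% lies between the 0% and 48% stops, so the local fraction is t = (21 − 0)/(48 − 0) = 21/48 ≈ 0.4375.
#5a2a9d → (90, 42, 157); #8e44ad → (142, 68, 173).
R = 90 + 0.4375 × (142 − 90) = 112.75 → 113
G = 42 + 0.4375 × (68 − 42) = 53.375 → 53
B = 157 + 0.4375 × (173 − 157) = 164 → 164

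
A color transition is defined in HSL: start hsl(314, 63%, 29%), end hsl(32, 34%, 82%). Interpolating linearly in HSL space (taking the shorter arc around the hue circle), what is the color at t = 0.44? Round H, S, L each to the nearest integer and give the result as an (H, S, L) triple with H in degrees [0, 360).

Hue: 32 − 314 = -282°, but |-282| > 180 so the shorter arc goes the other way: Δh = -282 + 360 = 78°.
H = 314 + 0.44 × (78) = 348.32 → 348°
S = 63 + 0.44 × (34 − 63) = 50.24 → 50%
L = 29 + 0.44 × (82 − 29) = 52.32 → 52%

(348, 50, 52)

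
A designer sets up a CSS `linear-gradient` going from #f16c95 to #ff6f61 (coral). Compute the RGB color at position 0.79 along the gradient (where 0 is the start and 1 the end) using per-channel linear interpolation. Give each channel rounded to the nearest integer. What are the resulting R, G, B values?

(252, 110, 108)

#f16c95 → (241, 108, 149); #ff6f61 → (255, 111, 97).
R = 241 + 0.79 × (255 − 241) = 241 + 0.79 × 14 = 252.06 → 252
G = 108 + 0.79 × (111 − 108) = 108 + 0.79 × 3 = 110.37 → 110
B = 149 + 0.79 × (97 − 149) = 149 + 0.79 × -52 = 107.92 → 108
So the blended color is (252, 110, 108), about #fc6e6c.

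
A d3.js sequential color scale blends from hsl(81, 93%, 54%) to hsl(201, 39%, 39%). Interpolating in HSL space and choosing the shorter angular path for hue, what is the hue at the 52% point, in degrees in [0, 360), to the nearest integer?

Hue arc: Δh = 201 − 81 = 120° (|Δh| ≤ 180, already the shorter path).
H = 81 + 0.52 × (120) = 143.4 → 143°

143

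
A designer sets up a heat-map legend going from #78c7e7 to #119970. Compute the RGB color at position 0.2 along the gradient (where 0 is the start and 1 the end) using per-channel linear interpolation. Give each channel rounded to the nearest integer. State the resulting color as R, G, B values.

(99, 190, 207)

#78c7e7 → (120, 199, 231); #119970 → (17, 153, 112).
R = 120 + 0.2 × (17 − 120) = 120 + 0.2 × -103 = 99.4 → 99
G = 199 + 0.2 × (153 − 199) = 199 + 0.2 × -46 = 189.8 → 190
B = 231 + 0.2 × (112 − 231) = 231 + 0.2 × -119 = 207.2 → 207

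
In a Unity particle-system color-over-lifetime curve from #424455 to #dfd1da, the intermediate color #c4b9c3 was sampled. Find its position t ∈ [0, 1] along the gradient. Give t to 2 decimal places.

Invert the lerp on the R channel (largest span, 157): t = (196 − 66) / (223 − 66) = 130/157 = 0.82803.
Check on G: (185 − 68)/(209 − 68) = 0.8298 ✓

0.83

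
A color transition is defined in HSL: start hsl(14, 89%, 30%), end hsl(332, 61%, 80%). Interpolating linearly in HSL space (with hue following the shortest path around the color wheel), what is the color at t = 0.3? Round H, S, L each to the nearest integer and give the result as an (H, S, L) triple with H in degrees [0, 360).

Hue: 332 − 14 = 318°, but |318| > 180 so the shorter arc goes the other way: Δh = 318 − 360 = -42°.
H = 14 + 0.3 × (-42) = 1.4 → 1°
S = 89 + 0.3 × (61 − 89) = 80.6 → 81%
L = 30 + 0.3 × (80 − 30) = 45 → 45%

(1, 81, 45)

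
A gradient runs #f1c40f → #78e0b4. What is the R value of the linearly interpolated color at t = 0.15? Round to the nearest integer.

R₁ = 241 (from #f1c40f), R₂ = 120 (from #78e0b4).
R = 241 + 0.15 × (120 − 241) = 222.85 → 223

223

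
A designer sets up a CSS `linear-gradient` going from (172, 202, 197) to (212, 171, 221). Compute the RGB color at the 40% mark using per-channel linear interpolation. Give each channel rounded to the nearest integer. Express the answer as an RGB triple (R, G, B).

40% corresponds to t = 0.4.
R = 172 + 0.4 × (212 − 172) = 172 + 0.4 × 40 = 188 → 188
G = 202 + 0.4 × (171 − 202) = 202 + 0.4 × -31 = 189.6 → 190
B = 197 + 0.4 × (221 − 197) = 197 + 0.4 × 24 = 206.6 → 207

(188, 190, 207)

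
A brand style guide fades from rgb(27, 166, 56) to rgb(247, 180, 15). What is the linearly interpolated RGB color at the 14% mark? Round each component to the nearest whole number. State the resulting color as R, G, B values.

(58, 168, 50)

14% corresponds to t = 0.14.
R = 27 + 0.14 × (247 − 27) = 27 + 0.14 × 220 = 57.8 → 58
G = 166 + 0.14 × (180 − 166) = 166 + 0.14 × 14 = 167.96 → 168
B = 56 + 0.14 × (15 − 56) = 56 + 0.14 × -41 = 50.26 → 50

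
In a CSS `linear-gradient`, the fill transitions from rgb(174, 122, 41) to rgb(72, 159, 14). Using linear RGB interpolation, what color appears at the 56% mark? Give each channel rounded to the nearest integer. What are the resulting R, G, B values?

56% corresponds to t = 0.56.
R = 174 + 0.56 × (72 − 174) = 174 + 0.56 × -102 = 116.88 → 117
G = 122 + 0.56 × (159 − 122) = 122 + 0.56 × 37 = 142.72 → 143
B = 41 + 0.56 × (14 − 41) = 41 + 0.56 × -27 = 25.88 → 26
So the blended color is (117, 143, 26), about #758f1a.

(117, 143, 26)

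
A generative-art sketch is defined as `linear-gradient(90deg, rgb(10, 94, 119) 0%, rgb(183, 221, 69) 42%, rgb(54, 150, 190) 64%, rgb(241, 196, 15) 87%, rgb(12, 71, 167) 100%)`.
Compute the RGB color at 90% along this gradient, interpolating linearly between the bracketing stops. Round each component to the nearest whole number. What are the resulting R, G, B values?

90% lies between the 87% and 100% stops, so the local fraction is t = (90 − 87)/(100 − 87) = 3/13 ≈ 0.2308.
R = 241 + 0.2308 × (12 − 241) = 188.147 → 188
G = 196 + 0.2308 × (71 − 196) = 167.15 → 167
B = 15 + 0.2308 × (167 − 15) = 50.082 → 50

(188, 167, 50)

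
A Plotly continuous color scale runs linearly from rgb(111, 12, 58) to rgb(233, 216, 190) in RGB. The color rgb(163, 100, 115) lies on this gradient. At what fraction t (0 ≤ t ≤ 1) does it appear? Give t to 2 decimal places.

Invert the lerp on the G channel (largest span, 204): t = (100 − 12) / (216 − 12) = 88/204 = 0.43137.
Check on R: (163 − 111)/(233 − 111) = 0.4262 ✓

0.43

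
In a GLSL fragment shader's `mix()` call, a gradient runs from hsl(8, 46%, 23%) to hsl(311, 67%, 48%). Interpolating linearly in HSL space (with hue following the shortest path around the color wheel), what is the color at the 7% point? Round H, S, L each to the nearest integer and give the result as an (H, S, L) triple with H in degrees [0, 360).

(4, 47, 25)

Hue: 311 − 8 = 303°, but |303| > 180 so the shorter arc goes the other way: Δh = 303 − 360 = -57°.
H = 8 + 0.07 × (-57) = 4.01 → 4°
S = 46 + 0.07 × (67 − 46) = 47.47 → 47%
L = 23 + 0.07 × (48 − 23) = 24.75 → 25%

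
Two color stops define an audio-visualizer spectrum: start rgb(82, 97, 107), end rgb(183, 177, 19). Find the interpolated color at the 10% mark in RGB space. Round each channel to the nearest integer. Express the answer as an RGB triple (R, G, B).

(92, 105, 98)

10% corresponds to t = 0.1.
R = 82 + 0.1 × (183 − 82) = 82 + 0.1 × 101 = 92.1 → 92
G = 97 + 0.1 × (177 − 97) = 97 + 0.1 × 80 = 105 → 105
B = 107 + 0.1 × (19 − 107) = 107 + 0.1 × -88 = 98.2 → 98
So the blended color is (92, 105, 98), about #5c6962.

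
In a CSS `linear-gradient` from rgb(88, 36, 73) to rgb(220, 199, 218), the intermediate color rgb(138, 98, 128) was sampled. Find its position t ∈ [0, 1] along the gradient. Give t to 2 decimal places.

Invert the lerp on the G channel (largest span, 163): t = (98 − 36) / (199 − 36) = 62/163 = 0.38037.
Check on R: (138 − 88)/(220 − 88) = 0.3788 ✓

0.38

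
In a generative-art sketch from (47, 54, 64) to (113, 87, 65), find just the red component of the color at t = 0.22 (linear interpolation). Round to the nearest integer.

62

R = 47 + 0.22 × (113 − 47) = 61.52 → 62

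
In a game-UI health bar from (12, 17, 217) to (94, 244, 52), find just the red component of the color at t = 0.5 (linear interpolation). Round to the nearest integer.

53

R = 12 + 0.5 × (94 − 12) = 53 → 53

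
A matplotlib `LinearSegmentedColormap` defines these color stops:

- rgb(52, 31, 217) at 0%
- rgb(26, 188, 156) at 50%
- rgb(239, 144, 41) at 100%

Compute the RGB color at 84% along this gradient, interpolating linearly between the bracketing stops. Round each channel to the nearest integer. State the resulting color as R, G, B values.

(171, 158, 78)

84% lies between the 50% and 100% stops, so the local fraction is t = (84 − 50)/(100 − 50) = 34/50 ≈ 0.68.
R = 26 + 0.68 × (239 − 26) = 170.84 → 171
G = 188 + 0.68 × (144 − 188) = 158.08 → 158
B = 156 + 0.68 × (41 − 156) = 77.8 → 78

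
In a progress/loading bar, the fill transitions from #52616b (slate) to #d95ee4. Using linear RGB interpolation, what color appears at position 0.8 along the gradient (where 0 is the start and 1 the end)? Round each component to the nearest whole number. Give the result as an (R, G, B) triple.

#52616b → (82, 97, 107); #d95ee4 → (217, 94, 228).
R = 82 + 0.8 × (217 − 82) = 82 + 0.8 × 135 = 190 → 190
G = 97 + 0.8 × (94 − 97) = 97 + 0.8 × -3 = 94.6 → 95
B = 107 + 0.8 × (228 − 107) = 107 + 0.8 × 121 = 203.8 → 204
So the blended color is (190, 95, 204), about #be5fcc.

(190, 95, 204)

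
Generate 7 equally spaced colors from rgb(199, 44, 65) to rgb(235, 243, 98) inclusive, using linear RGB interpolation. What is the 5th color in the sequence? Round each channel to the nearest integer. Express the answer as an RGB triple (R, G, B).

(223, 177, 87)

With 7 swatches and endpoints inclusive, swatch 5 sits at t = (5 − 1)/(7 − 1) = 4/6 ≈ 0.6667.
R = 199 + 0.6667 × (235 − 199) = 223.001 → 223
G = 44 + 0.6667 × (243 − 44) = 176.673 → 177
B = 65 + 0.6667 × (98 − 65) = 87.001 → 87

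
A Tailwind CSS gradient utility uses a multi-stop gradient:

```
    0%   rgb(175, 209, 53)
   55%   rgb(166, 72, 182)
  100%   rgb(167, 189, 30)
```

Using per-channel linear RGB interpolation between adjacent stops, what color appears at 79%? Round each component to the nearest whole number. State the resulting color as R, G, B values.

79% lies between the 55% and 100% stops, so the local fraction is t = (79 − 55)/(100 − 55) = 24/45 ≈ 0.5333.
R = 166 + 0.5333 × (167 − 166) = 166.533 → 167
G = 72 + 0.5333 × (189 − 72) = 134.396 → 134
B = 182 + 0.5333 × (30 − 182) = 100.938 → 101

(167, 134, 101)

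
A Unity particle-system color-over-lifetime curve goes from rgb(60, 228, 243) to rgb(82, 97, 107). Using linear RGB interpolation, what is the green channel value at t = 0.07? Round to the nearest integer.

219

G = 228 + 0.07 × (97 − 228) = 218.83 → 219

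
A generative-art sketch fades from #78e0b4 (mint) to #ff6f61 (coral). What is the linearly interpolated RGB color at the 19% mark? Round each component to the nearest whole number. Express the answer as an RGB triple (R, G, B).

(146, 203, 164)

#78e0b4 → (120, 224, 180); #ff6f61 → (255, 111, 97).
19% corresponds to t = 0.19.
R = 120 + 0.19 × (255 − 120) = 120 + 0.19 × 135 = 145.65 → 146
G = 224 + 0.19 × (111 − 224) = 224 + 0.19 × -113 = 202.53 → 203
B = 180 + 0.19 × (97 − 180) = 180 + 0.19 × -83 = 164.23 → 164
So the blended color is (146, 203, 164), about #92cba4.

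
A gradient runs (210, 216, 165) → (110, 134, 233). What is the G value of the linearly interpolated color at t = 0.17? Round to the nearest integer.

G = 216 + 0.17 × (134 − 216) = 202.06 → 202

202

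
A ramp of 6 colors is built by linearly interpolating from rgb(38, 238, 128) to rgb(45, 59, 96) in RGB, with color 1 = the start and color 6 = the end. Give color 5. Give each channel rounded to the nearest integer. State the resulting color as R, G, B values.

With 6 swatches and endpoints inclusive, swatch 5 sits at t = (5 − 1)/(6 − 1) = 4/5 ≈ 0.8.
R = 38 + 0.8 × (45 − 38) = 43.6 → 44
G = 238 + 0.8 × (59 − 238) = 94.8 → 95
B = 128 + 0.8 × (96 − 128) = 102.4 → 102

(44, 95, 102)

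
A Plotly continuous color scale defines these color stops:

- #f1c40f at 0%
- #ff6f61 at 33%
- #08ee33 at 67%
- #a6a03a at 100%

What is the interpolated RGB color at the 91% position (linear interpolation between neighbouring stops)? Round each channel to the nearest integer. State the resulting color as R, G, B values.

(123, 181, 56)

91% lies between the 67% and 100% stops, so the local fraction is t = (91 − 67)/(100 − 67) = 24/33 ≈ 0.7273.
#08ee33 → (8, 238, 51); #a6a03a → (166, 160, 58).
R = 8 + 0.7273 × (166 − 8) = 122.913 → 123
G = 238 + 0.7273 × (160 − 238) = 181.271 → 181
B = 51 + 0.7273 × (58 − 51) = 56.091 → 56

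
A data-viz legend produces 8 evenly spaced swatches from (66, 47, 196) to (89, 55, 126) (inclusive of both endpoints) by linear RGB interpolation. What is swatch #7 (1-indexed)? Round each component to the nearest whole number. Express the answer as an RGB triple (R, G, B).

(86, 54, 136)

With 8 swatches and endpoints inclusive, swatch 7 sits at t = (7 − 1)/(8 − 1) = 6/7 ≈ 0.8571.
R = 66 + 0.8571 × (89 − 66) = 85.713 → 86
G = 47 + 0.8571 × (55 − 47) = 53.857 → 54
B = 196 + 0.8571 × (126 − 196) = 136.003 → 136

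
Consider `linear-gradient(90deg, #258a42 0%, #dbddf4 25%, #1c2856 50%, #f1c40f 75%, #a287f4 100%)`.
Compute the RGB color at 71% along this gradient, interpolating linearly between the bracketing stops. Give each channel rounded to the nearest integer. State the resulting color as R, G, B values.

71% lies between the 50% and 75% stops, so the local fraction is t = (71 − 50)/(75 − 50) = 21/25 ≈ 0.84.
#1c2856 → (28, 40, 86); #f1c40f → (241, 196, 15).
R = 28 + 0.84 × (241 − 28) = 206.92 → 207
G = 40 + 0.84 × (196 − 40) = 171.04 → 171
B = 86 + 0.84 × (15 − 86) = 26.36 → 26

(207, 171, 26)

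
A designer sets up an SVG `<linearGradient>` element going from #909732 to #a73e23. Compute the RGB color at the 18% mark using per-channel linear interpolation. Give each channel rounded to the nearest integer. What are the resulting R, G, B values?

(148, 135, 47)

#909732 → (144, 151, 50); #a73e23 → (167, 62, 35).
18% corresponds to t = 0.18.
R = 144 + 0.18 × (167 − 144) = 144 + 0.18 × 23 = 148.14 → 148
G = 151 + 0.18 × (62 − 151) = 151 + 0.18 × -89 = 134.98 → 135
B = 50 + 0.18 × (35 − 50) = 50 + 0.18 × -15 = 47.3 → 47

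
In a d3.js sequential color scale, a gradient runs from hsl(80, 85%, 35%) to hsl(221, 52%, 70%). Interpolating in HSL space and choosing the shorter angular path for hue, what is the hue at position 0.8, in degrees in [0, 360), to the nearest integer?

Hue arc: Δh = 221 − 80 = 141° (|Δh| ≤ 180, already the shorter path).
H = 80 + 0.8 × (141) = 192.8 → 193°

193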